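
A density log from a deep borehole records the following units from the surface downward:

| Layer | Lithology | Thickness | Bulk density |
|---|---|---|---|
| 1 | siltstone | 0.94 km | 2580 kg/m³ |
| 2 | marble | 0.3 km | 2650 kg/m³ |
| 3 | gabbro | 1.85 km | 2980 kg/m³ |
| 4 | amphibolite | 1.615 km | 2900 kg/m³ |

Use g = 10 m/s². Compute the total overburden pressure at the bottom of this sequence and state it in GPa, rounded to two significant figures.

0.13 GPa

siltstone: 2580 kg/m³ × 10 m/s² × 940 m = 2.425×10^7 Pa = 0.02425 GPa
marble: 2650 kg/m³ × 10 m/s² × 300 m = 7.950×10^6 Pa = 7.950×10^-3 GPa
gabbro: 2980 kg/m³ × 10 m/s² × 1850 m = 5.513×10^7 Pa = 0.05513 GPa
amphibolite: 2900 kg/m³ × 10 m/s² × 1615 m = 4.684×10^7 Pa = 0.04684 GPa
Total = 0.02425 + 7.950×10^-3 + 0.05513 + 0.04684 = 0.13417 GPa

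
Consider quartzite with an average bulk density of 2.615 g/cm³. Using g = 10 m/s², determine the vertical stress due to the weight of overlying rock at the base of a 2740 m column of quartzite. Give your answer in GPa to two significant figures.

quartzite: 2615 kg/m³ × 10 m/s² × 2740 m = 7.165×10^7 Pa = 0.07165 GPa

0.072 GPa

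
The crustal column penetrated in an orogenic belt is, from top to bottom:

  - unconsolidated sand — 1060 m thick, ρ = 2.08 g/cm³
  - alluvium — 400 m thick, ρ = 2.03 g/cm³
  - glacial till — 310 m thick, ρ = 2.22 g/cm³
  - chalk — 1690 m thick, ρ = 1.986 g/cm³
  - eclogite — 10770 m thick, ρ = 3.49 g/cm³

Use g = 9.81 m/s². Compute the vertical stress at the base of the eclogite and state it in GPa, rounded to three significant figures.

unconsolidated sand: 2080 kg/m³ × 9.81 m/s² × 1060 m = 2.163×10^7 Pa = 0.02163 GPa
alluvium: 2030 kg/m³ × 9.81 m/s² × 400 m = 7.966×10^6 Pa = 7.966×10^-3 GPa
glacial till: 2220 kg/m³ × 9.81 m/s² × 310 m = 6.751×10^6 Pa = 6.751×10^-3 GPa
chalk: 1986 kg/m³ × 9.81 m/s² × 1690 m = 3.293×10^7 Pa = 0.03293 GPa
eclogite: 3490 kg/m³ × 9.81 m/s² × 10770 m = 3.687×10^8 Pa = 0.3687 GPa
Total = 0.02163 + 7.966×10^-3 + 6.751×10^-3 + 0.03293 + 0.3687 = 0.43800 GPa

0.438 GPa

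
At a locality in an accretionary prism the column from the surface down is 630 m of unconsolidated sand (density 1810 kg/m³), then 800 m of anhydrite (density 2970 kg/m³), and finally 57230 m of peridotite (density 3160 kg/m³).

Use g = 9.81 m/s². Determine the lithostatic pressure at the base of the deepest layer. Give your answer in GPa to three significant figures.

unconsolidated sand: 1810 kg/m³ × 9.81 m/s² × 630 m = 1.119×10^7 Pa = 0.01119 GPa
anhydrite: 2970 kg/m³ × 9.81 m/s² × 800 m = 2.331×10^7 Pa = 0.02331 GPa
peridotite: 3160 kg/m³ × 9.81 m/s² × 57230 m = 1.774×10^9 Pa = 1.774 GPa
Total = 0.01119 + 0.02331 + 1.774 = 1.8086 GPa

1.81 GPa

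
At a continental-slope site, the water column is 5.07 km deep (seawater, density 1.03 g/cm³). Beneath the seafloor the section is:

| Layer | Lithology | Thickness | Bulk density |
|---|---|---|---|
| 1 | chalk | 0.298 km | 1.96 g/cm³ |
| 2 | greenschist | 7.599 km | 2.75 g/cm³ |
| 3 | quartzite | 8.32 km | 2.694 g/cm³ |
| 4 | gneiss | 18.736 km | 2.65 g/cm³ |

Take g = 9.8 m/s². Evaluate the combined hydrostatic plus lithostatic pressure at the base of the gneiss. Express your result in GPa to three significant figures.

seawater: 1030 kg/m³ × 9.8 m/s² × 5070 m = 5.118×10^7 Pa = 0.05118 GPa
chalk: 1960 kg/m³ × 9.8 m/s² × 298 m = 5.724×10^6 Pa = 5.724×10^-3 GPa
greenschist: 2750 kg/m³ × 9.8 m/s² × 7599 m = 2.048×10^8 Pa = 0.2048 GPa
quartzite: 2694 kg/m³ × 9.8 m/s² × 8320 m = 2.197×10^8 Pa = 0.2197 GPa
gneiss: 2650 kg/m³ × 9.8 m/s² × 18736 m = 4.866×10^8 Pa = 0.4866 GPa
Total = 0.05118 + 5.724×10^-3 + 0.2048 + 0.2197 + 0.4866 = 0.96793 GPa

0.968 GPa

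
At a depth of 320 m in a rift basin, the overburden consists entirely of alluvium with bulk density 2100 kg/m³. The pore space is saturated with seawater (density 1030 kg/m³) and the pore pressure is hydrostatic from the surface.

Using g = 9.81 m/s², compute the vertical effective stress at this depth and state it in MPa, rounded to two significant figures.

3.4 MPa

Overburden (lithostatic) stress σ_v:
alluvium: 2100 kg/m³ × 9.81 m/s² × 320 m = 6.592×10^6 Pa = 6.592 MPa
Pore pressure P_p = 1030 kg/m³ × 9.81 m/s² × 320 m = 3.233×10^6 Pa = 3.233 MPa
Effective stress σ' = σ_v − P_p = 6.592 − 3.233 = 3.3589 MPa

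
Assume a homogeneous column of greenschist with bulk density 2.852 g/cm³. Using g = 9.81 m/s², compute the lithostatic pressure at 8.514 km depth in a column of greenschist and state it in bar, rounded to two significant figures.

2400 bar

greenschist: 2852 kg/m³ × 9.81 m/s² × 8514 m = 2.382×10^8 Pa = 2382 bar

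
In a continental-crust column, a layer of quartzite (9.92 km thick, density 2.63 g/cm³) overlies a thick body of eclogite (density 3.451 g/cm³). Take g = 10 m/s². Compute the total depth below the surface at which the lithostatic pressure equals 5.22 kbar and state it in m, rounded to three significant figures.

17500 m

Pressure at base of upper layers: 2630×10×9920 = 2.609×10^8 Pa = 2.609 kbar
Remaining pressure to be supplied by eclogite: 5.220×10^8 − 2.609×10^8 = 2.611×10^8 Pa
Additional depth in eclogite = 2.611×10^8 Pa / (3451 kg/m³ × 10 m/s²) = 7566.0 m
Total depth = 9920 m + 7566.0 m = 17486 m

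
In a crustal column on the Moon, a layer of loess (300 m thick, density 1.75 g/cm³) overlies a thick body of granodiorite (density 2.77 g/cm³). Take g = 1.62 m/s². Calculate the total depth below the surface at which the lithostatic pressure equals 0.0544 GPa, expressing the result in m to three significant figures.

12200 m

Pressure at base of upper layers: 1750×1.62×300 = 8.505×10^5 Pa = 8.505×10^-4 GPa
Remaining pressure to be supplied by granodiorite: 5.440×10^7 − 8.505×10^5 = 5.355×10^7 Pa
Additional depth in granodiorite = 5.355×10^7 Pa / (2770 kg/m³ × 1.62 m/s²) = 11933 m
Total depth = 300 m + 11933 m = 12233 m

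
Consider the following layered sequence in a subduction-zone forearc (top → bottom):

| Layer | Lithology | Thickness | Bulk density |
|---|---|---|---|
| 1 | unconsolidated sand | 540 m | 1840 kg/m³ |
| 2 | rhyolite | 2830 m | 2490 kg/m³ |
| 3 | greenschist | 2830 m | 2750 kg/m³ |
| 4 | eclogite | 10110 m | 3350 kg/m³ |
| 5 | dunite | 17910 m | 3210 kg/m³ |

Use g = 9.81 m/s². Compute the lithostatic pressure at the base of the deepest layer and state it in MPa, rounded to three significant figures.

unconsolidated sand: 1840 kg/m³ × 9.81 m/s² × 540 m = 9.747×10^6 Pa = 9.747 MPa
rhyolite: 2490 kg/m³ × 9.81 m/s² × 2830 m = 6.913×10^7 Pa = 69.13 MPa
greenschist: 2750 kg/m³ × 9.81 m/s² × 2830 m = 7.635×10^7 Pa = 76.35 MPa
eclogite: 3350 kg/m³ × 9.81 m/s² × 10110 m = 3.322×10^8 Pa = 332.2 MPa
dunite: 3210 kg/m³ × 9.81 m/s² × 17910 m = 5.640×10^8 Pa = 564.0 MPa
Total = 9.747 + 69.13 + 76.35 + 332.2 + 564.0 = 1051.5 MPa

1050 MPa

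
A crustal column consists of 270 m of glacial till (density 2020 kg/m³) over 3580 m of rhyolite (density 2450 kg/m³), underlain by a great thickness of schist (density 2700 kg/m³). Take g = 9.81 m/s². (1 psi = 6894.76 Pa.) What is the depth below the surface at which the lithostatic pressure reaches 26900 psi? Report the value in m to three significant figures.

Pressure at base of upper layers: 2020×9.81×270 + 2450×9.81×3580 = 9.139×10^7 Pa = 13256 psi
Remaining pressure to be supplied by schist: 1.855×10^8 − 9.139×10^7 = 9.408×10^7 Pa
Additional depth in schist = 9.408×10^7 Pa / (2700 kg/m³ × 9.81 m/s²) = 3551.7 m
Total depth = 3850 m + 3551.7 m = 7401.7 m

7400 m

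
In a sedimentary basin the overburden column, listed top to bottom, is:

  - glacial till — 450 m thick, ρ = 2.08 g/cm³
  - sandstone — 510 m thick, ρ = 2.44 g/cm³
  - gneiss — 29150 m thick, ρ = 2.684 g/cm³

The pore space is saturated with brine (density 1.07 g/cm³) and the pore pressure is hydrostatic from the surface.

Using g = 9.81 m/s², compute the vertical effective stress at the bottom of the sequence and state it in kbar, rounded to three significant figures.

4.73 kbar

Overburden (lithostatic) stress σ_v:
glacial till: 2080 kg/m³ × 9.81 m/s² × 450 m = 9.182×10^6 Pa = 9.182 MPa
sandstone: 2440 kg/m³ × 9.81 m/s² × 510 m = 1.221×10^7 Pa = 12.21 MPa
gneiss: 2684 kg/m³ × 9.81 m/s² × 29150 m = 7.675×10^8 Pa = 767.5 MPa
Total = 9.182 + 12.21 + 767.5 = 788.91 MPa
Pore pressure P_p = 1070 kg/m³ × 9.81 m/s² × 30110 m = 3.161×10^8 Pa = 316.1 MPa
Effective stress σ' = σ_v − P_p = 788.9 − 316.1 = 472.85 MPa = 4.7285 kbar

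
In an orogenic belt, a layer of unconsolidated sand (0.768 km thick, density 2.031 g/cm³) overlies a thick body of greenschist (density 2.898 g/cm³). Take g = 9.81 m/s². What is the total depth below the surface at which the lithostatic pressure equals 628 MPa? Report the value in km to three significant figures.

Pressure at base of upper layers: 2031×9.81×768 = 1.530×10^7 Pa = 15.30 MPa
Remaining pressure to be supplied by greenschist: 6.280×10^8 − 1.530×10^7 = 6.127×10^8 Pa
Additional depth in greenschist = 6.127×10^8 Pa / (2898 kg/m³ × 9.81 m/s²) = 21552 m
Total depth = 768 m + 21552 m = 22320 m
= 22.320 km

22.3 km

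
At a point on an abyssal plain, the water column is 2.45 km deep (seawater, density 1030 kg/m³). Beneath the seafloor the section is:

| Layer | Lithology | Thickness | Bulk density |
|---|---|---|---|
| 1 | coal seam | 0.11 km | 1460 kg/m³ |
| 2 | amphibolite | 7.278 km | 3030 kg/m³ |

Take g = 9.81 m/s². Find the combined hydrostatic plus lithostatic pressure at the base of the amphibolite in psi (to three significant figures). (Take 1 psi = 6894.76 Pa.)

35200 psi

seawater: 1030 kg/m³ × 9.81 m/s² × 2450 m = 2.476×10^7 Pa = 3590 psi
coal seam: 1460 kg/m³ × 9.81 m/s² × 110 m = 1.575×10^6 Pa = 228.5 psi
amphibolite: 3030 kg/m³ × 9.81 m/s² × 7278 m = 2.163×10^8 Pa = 31377 psi
Total = 3590 + 228.5 + 31377 = 35196 psi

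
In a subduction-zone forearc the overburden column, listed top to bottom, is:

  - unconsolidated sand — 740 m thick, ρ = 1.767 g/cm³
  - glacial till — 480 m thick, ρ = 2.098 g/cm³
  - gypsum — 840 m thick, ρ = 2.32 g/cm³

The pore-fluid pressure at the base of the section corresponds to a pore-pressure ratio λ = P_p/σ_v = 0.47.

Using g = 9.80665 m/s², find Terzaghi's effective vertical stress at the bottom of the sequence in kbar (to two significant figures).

Overburden (lithostatic) stress σ_v:
unconsolidated sand: 1767 kg/m³ × 9.80665 m/s² × 740 m = 1.282×10^7 Pa = 12.82 MPa
glacial till: 2098 kg/m³ × 9.80665 m/s² × 480 m = 9.876×10^6 Pa = 9.876 MPa
gypsum: 2320 kg/m³ × 9.80665 m/s² × 840 m = 1.911×10^7 Pa = 19.11 MPa
Total = 12.82 + 9.876 + 19.11 = 41.810 MPa
Pore pressure P_p = λ·σ_v = 0.47 × 41.81 MPa = 19.65 MPa
Effective stress σ' = σ_v − P_p = 41.81 − 19.65 = 22.159 MPa = 0.22159 kbar

0.22 kbar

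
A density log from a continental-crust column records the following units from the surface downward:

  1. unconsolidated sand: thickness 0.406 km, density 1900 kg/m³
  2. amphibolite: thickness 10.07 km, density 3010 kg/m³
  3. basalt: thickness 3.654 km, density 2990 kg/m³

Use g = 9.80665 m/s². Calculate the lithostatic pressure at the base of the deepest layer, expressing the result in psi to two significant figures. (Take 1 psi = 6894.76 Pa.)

unconsolidated sand: 1900 kg/m³ × 9.80665 m/s² × 406 m = 7.565×10^6 Pa = 1097 psi
amphibolite: 3010 kg/m³ × 9.80665 m/s² × 10070 m = 2.972×10^8 Pa = 43112 psi
basalt: 2990 kg/m³ × 9.80665 m/s² × 3654 m = 1.071×10^8 Pa = 15540 psi
Total = 1097 + 43112 + 15540 = 59749 psi

60000 psi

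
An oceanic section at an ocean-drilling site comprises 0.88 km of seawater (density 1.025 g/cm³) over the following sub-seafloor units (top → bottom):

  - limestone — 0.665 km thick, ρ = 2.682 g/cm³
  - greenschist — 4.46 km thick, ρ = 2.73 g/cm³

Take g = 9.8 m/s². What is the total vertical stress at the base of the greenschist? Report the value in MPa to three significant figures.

seawater: 1025 kg/m³ × 9.8 m/s² × 880 m = 8.840×10^6 Pa = 8.840 MPa
limestone: 2682 kg/m³ × 9.8 m/s² × 665 m = 1.748×10^7 Pa = 17.48 MPa
greenschist: 2730 kg/m³ × 9.8 m/s² × 4460 m = 1.193×10^8 Pa = 119.3 MPa
Total = 8.840 + 17.48 + 119.3 = 145.64 MPa

146 MPa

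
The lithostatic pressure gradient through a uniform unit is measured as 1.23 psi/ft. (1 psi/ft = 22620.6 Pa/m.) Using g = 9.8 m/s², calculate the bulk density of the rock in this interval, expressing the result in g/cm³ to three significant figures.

2.84 g/cm³

ρ = (dP/dz)/g = 1.23 psi/ft / 9.8 m/s² = 27823 Pa/m / 9.8 m/s² = 2839.1 kg/m³
= 2.839 g/cm³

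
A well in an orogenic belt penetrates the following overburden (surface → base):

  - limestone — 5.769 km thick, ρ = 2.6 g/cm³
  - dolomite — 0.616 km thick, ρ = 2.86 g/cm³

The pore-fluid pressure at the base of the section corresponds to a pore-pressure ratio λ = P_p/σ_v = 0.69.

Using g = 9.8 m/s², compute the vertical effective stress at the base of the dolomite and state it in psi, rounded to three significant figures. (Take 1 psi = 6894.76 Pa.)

Overburden (lithostatic) stress σ_v:
limestone: 2600 kg/m³ × 9.8 m/s² × 5769 m = 1.470×10^8 Pa = 147.0 MPa
dolomite: 2860 kg/m³ × 9.8 m/s² × 616 m = 1.727×10^7 Pa = 17.27 MPa
Total = 147.0 + 17.27 = 164.26 MPa
Pore pressure P_p = λ·σ_v = 0.69 × 164.3 MPa = 113.3 MPa
Effective stress σ' = σ_v − P_p = 164.3 − 113.3 = 50.920 MPa = 7385.4 psi

7390 psi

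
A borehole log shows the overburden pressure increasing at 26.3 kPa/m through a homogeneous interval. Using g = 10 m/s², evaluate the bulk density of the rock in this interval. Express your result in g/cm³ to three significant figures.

2.63 g/cm³

ρ = (dP/dz)/g = 26.3 kPa/m / 10 m/s² = 26300 Pa/m / 10 m/s² = 2630.0 kg/m³
= 2.630 g/cm³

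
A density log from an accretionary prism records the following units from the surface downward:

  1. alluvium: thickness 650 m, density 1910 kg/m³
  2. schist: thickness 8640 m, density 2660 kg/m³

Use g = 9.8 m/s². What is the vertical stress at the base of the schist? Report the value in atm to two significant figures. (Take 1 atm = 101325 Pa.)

alluvium: 1910 kg/m³ × 9.8 m/s² × 650 m = 1.217×10^7 Pa = 120.1 atm
schist: 2660 kg/m³ × 9.8 m/s² × 8640 m = 2.252×10^8 Pa = 2223 atm
Total = 120.1 + 2223 = 2342.9 atm

2300 atm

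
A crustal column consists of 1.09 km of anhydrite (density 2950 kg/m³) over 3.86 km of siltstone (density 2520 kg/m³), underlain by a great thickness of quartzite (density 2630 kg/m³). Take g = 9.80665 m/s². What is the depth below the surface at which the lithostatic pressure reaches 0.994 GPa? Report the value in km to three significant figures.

38.6 km

Pressure at base of upper layers: 2950×9.80665×1090 + 2520×9.80665×3860 = 1.269×10^8 Pa = 0.1269 GPa
Remaining pressure to be supplied by quartzite: 9.940×10^8 − 1.269×10^8 = 8.671×10^8 Pa
Additional depth in quartzite = 8.671×10^8 Pa / (2630 kg/m³ × 9.80665 m/s²) = 33619 m
Total depth = 4950 m + 33619 m = 38569 m
= 38.569 km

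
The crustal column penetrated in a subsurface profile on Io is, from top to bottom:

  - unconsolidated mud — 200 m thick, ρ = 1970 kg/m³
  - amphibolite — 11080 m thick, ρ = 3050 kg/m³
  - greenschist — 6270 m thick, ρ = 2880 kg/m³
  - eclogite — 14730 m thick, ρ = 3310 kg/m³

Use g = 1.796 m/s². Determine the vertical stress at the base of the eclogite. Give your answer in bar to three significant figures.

unconsolidated mud: 1970 kg/m³ × 1.796 m/s² × 200 m = 7.076×10^5 Pa = 7.076 bar
amphibolite: 3050 kg/m³ × 1.796 m/s² × 11080 m = 6.069×10^7 Pa = 606.9 bar
greenschist: 2880 kg/m³ × 1.796 m/s² × 6270 m = 3.243×10^7 Pa = 324.3 bar
eclogite: 3310 kg/m³ × 1.796 m/s² × 14730 m = 8.757×10^7 Pa = 875.7 bar
Total = 7.076 + 606.9 + 324.3 + 875.7 = 1814.0 bar

1810 bar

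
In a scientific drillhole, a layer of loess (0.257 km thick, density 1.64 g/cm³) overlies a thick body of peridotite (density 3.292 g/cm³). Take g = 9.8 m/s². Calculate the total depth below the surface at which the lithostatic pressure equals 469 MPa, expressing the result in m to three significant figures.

Pressure at base of upper layers: 1640×9.8×257 = 4.131×10^6 Pa = 4.131 MPa
Remaining pressure to be supplied by peridotite: 4.690×10^8 − 4.131×10^6 = 4.649×10^8 Pa
Additional depth in peridotite = 4.649×10^8 Pa / (3292 kg/m³ × 9.8 m/s²) = 14409 m
Total depth = 257 m + 14409 m = 14666 m

14700 m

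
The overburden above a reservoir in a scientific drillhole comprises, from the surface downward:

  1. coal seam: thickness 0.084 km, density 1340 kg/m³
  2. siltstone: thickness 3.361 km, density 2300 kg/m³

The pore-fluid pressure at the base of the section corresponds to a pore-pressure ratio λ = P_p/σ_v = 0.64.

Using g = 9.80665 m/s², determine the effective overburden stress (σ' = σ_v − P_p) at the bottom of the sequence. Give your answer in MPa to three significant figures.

27.7 MPa

Overburden (lithostatic) stress σ_v:
coal seam: 1340 kg/m³ × 9.80665 m/s² × 84 m = 1.104×10^6 Pa = 1.104 MPa
siltstone: 2300 kg/m³ × 9.80665 m/s² × 3361 m = 7.581×10^7 Pa = 75.81 MPa
Total = 1.104 + 75.81 = 76.912 MPa
Pore pressure P_p = λ·σ_v = 0.64 × 76.91 MPa = 49.22 MPa
Effective stress σ' = σ_v − P_p = 76.91 − 49.22 = 27.688 MPa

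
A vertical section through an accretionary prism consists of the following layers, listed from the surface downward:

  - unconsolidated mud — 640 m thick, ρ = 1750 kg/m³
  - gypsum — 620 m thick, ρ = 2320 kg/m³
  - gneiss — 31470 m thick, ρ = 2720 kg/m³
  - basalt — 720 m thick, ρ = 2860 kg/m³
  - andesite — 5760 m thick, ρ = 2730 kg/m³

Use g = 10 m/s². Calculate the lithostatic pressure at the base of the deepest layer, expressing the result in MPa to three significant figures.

unconsolidated mud: 1750 kg/m³ × 10 m/s² × 640 m = 1.120×10^7 Pa = 11.20 MPa
gypsum: 2320 kg/m³ × 10 m/s² × 620 m = 1.438×10^7 Pa = 14.38 MPa
gneiss: 2720 kg/m³ × 10 m/s² × 31470 m = 8.560×10^8 Pa = 856.0 MPa
basalt: 2860 kg/m³ × 10 m/s² × 720 m = 2.059×10^7 Pa = 20.59 MPa
andesite: 2730 kg/m³ × 10 m/s² × 5760 m = 1.572×10^8 Pa = 157.2 MPa
Total = 11.20 + 14.38 + 856.0 + 20.59 + 157.2 = 1059.4 MPa

1060 MPa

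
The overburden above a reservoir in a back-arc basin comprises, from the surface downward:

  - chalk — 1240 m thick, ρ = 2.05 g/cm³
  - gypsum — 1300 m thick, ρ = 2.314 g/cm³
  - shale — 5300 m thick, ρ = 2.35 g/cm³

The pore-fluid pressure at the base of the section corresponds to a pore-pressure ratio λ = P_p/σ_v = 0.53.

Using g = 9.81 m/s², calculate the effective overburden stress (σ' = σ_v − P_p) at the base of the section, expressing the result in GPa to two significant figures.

0.083 GPa

Overburden (lithostatic) stress σ_v:
chalk: 2050 kg/m³ × 9.81 m/s² × 1240 m = 2.494×10^7 Pa = 24.94 MPa
gypsum: 2314 kg/m³ × 9.81 m/s² × 1300 m = 2.951×10^7 Pa = 29.51 MPa
shale: 2350 kg/m³ × 9.81 m/s² × 5300 m = 1.222×10^8 Pa = 122.2 MPa
Total = 24.94 + 29.51 + 122.2 = 176.63 MPa
Pore pressure P_p = λ·σ_v = 0.53 × 176.6 MPa = 93.61 MPa
Effective stress σ' = σ_v − P_p = 176.6 − 93.61 = 83.017 MPa = 0.083017 GPa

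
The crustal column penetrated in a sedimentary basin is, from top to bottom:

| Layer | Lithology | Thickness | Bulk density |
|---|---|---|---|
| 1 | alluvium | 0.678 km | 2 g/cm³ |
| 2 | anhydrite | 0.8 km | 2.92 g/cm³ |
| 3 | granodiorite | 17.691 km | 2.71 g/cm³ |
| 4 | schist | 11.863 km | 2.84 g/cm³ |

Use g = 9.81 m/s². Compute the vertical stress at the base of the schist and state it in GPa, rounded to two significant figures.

alluvium: 2000 kg/m³ × 9.81 m/s² × 678 m = 1.330×10^7 Pa = 0.01330 GPa
anhydrite: 2920 kg/m³ × 9.81 m/s² × 800 m = 2.292×10^7 Pa = 0.02292 GPa
granodiorite: 2710 kg/m³ × 9.81 m/s² × 17691 m = 4.703×10^8 Pa = 0.4703 GPa
schist: 2840 kg/m³ × 9.81 m/s² × 11863 m = 3.305×10^8 Pa = 0.3305 GPa
Total = 0.01330 + 0.02292 + 0.4703 + 0.3305 = 0.83704 GPa

0.84 GPa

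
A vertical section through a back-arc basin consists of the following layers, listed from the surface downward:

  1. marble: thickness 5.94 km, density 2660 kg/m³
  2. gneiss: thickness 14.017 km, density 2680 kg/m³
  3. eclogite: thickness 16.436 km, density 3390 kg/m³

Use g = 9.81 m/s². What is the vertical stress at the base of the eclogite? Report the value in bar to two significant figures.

11000 bar

marble: 2660 kg/m³ × 9.81 m/s² × 5940 m = 1.550×10^8 Pa = 1550 bar
gneiss: 2680 kg/m³ × 9.81 m/s² × 14017 m = 3.685×10^8 Pa = 3685 bar
eclogite: 3390 kg/m³ × 9.81 m/s² × 16436 m = 5.466×10^8 Pa = 5466 bar
Total = 1550 + 3685 + 5466 = 10701 bar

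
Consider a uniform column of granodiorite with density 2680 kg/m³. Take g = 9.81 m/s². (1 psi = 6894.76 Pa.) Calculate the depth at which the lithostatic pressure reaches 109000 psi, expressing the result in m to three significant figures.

h = P/(ρg) = 109000 psi / (2680 kg/m³ × 9.81 m/s²) = 7.515×10^8 Pa / 26291 Pa/m = 28585 m

28600 m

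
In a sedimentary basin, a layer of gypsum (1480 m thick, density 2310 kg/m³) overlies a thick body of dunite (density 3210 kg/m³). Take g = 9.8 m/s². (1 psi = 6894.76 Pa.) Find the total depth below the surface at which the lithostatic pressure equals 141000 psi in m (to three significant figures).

Pressure at base of upper layers: 2310×9.8×1480 = 3.350×10^7 Pa = 4859 psi
Remaining pressure to be supplied by dunite: 9.722×10^8 − 3.350×10^7 = 9.387×10^8 Pa
Additional depth in dunite = 9.387×10^8 Pa / (3210 kg/m³ × 9.8 m/s²) = 29838 m
Total depth = 1480 m + 29838 m = 31318 m

31300 m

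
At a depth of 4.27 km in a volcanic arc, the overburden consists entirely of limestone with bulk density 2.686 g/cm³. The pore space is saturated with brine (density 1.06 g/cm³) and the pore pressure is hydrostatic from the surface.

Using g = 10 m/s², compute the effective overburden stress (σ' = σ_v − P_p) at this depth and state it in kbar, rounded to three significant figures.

0.694 kbar

Overburden (lithostatic) stress σ_v:
limestone: 2686 kg/m³ × 10 m/s² × 4270 m = 1.147×10^8 Pa = 114.7 MPa
Pore pressure P_p = 1060 kg/m³ × 10 m/s² × 4270 m = 4.526×10^7 Pa = 45.26 MPa
Effective stress σ' = σ_v − P_p = 114.7 − 45.26 = 69.430 MPa = 0.69430 kbar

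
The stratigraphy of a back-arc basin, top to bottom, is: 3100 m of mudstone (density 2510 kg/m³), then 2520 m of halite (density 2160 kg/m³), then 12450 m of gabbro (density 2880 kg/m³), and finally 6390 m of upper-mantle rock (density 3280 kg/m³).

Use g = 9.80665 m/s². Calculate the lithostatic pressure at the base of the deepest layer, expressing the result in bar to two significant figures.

mudstone: 2510 kg/m³ × 9.80665 m/s² × 3100 m = 7.631×10^7 Pa = 763.1 bar
halite: 2160 kg/m³ × 9.80665 m/s² × 2520 m = 5.338×10^7 Pa = 533.8 bar
gabbro: 2880 kg/m³ × 9.80665 m/s² × 12450 m = 3.516×10^8 Pa = 3516 bar
upper-mantle rock: 3280 kg/m³ × 9.80665 m/s² × 6390 m = 2.055×10^8 Pa = 2055 bar
Total = 763.1 + 533.8 + 3516 + 2055 = 6868.5 bar

6900 bar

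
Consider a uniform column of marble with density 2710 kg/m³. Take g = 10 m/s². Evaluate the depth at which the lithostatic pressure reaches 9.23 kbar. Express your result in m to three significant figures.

h = P/(ρg) = 9.23 kbar / (2710 kg/m³ × 10 m/s²) = 9.230×10^8 Pa / 27100 Pa/m = 34059 m

34100 m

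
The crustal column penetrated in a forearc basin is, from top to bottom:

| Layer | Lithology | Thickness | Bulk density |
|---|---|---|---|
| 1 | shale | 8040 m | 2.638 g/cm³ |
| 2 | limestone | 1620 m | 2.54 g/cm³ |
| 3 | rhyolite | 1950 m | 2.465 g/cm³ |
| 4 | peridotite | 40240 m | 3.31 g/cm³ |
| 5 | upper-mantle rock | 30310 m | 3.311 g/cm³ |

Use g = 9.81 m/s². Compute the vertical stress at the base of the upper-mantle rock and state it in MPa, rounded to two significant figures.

shale: 2638 kg/m³ × 9.81 m/s² × 8040 m = 2.081×10^8 Pa = 208.1 MPa
limestone: 2540 kg/m³ × 9.81 m/s² × 1620 m = 4.037×10^7 Pa = 40.37 MPa
rhyolite: 2465 kg/m³ × 9.81 m/s² × 1950 m = 4.715×10^7 Pa = 47.15 MPa
peridotite: 3310 kg/m³ × 9.81 m/s² × 40240 m = 1.307×10^9 Pa = 1307 MPa
upper-mantle rock: 3311 kg/m³ × 9.81 m/s² × 30310 m = 9.845×10^8 Pa = 984.5 MPa
Total = 208.1 + 40.37 + 47.15 + 1307 + 984.5 = 2586.7 MPa

2600 MPa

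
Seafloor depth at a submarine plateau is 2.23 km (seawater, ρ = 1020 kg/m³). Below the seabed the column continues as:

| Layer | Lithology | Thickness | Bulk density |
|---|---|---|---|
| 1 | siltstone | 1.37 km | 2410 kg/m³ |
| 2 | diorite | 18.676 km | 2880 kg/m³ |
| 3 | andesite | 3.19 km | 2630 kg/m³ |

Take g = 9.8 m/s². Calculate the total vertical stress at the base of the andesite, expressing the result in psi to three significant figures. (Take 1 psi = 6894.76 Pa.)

seawater: 1020 kg/m³ × 9.8 m/s² × 2230 m = 2.229×10^7 Pa = 3233 psi
siltstone: 2410 kg/m³ × 9.8 m/s² × 1370 m = 3.236×10^7 Pa = 4693 psi
diorite: 2880 kg/m³ × 9.8 m/s² × 18676 m = 5.271×10^8 Pa = 76451 psi
andesite: 2630 kg/m³ × 9.8 m/s² × 3190 m = 8.222×10^7 Pa = 11925 psi
Total = 3233 + 4693 + 76451 + 11925 = 96302 psi

96300 psi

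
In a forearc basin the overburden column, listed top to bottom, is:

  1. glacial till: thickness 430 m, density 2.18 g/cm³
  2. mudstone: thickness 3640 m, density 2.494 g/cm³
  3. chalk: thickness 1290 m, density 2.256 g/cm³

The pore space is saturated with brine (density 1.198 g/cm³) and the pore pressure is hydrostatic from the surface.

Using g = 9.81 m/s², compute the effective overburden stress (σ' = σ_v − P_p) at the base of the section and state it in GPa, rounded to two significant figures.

Overburden (lithostatic) stress σ_v:
glacial till: 2180 kg/m³ × 9.81 m/s² × 430 m = 9.196×10^6 Pa = 9.196 MPa
mudstone: 2494 kg/m³ × 9.81 m/s² × 3640 m = 8.906×10^7 Pa = 89.06 MPa
chalk: 2256 kg/m³ × 9.81 m/s² × 1290 m = 2.855×10^7 Pa = 28.55 MPa
Total = 9.196 + 89.06 + 28.55 = 126.80 MPa
Pore pressure P_p = 1198 kg/m³ × 9.81 m/s² × 5360 m = 6.299×10^7 Pa = 62.99 MPa
Effective stress σ' = σ_v − P_p = 126.8 − 62.99 = 63.809 MPa = 0.063809 GPa

0.064 GPa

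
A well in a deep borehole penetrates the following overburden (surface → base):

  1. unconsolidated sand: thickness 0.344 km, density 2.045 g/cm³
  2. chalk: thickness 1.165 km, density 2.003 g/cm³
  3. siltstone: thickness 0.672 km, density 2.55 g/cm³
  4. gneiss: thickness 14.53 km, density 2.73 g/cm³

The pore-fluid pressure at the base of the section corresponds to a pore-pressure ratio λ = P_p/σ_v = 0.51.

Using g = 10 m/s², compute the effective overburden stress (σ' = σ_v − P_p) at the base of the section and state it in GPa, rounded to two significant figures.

Overburden (lithostatic) stress σ_v:
unconsolidated sand: 2045 kg/m³ × 10 m/s² × 344 m = 7.035×10^6 Pa = 7.035 MPa
chalk: 2003 kg/m³ × 10 m/s² × 1165 m = 2.333×10^7 Pa = 23.33 MPa
siltstone: 2550 kg/m³ × 10 m/s² × 672 m = 1.714×10^7 Pa = 17.14 MPa
gneiss: 2730 kg/m³ × 10 m/s² × 14530 m = 3.967×10^8 Pa = 396.7 MPa
Total = 7.035 + 23.33 + 17.14 + 396.7 = 444.17 MPa
Pore pressure P_p = λ·σ_v = 0.51 × 444.2 MPa = 226.5 MPa
Effective stress σ' = σ_v − P_p = 444.2 − 226.5 = 217.65 MPa = 0.21765 GPa

0.22 GPa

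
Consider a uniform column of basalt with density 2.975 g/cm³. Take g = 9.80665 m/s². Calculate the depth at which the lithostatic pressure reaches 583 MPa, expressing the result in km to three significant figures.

20.0 km

h = P/(ρg) = 583 MPa / (2975 kg/m³ × 9.80665 m/s²) = 5.830×10^8 Pa / 29175 Pa/m = 19983 m
= 19.983 km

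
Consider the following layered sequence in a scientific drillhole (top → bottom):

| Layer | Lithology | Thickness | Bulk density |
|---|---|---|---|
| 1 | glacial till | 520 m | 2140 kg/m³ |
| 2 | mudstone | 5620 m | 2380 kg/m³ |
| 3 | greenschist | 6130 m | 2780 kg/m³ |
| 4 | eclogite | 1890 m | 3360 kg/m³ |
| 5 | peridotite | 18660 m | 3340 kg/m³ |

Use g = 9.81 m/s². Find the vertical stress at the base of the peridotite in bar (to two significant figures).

9800 bar

glacial till: 2140 kg/m³ × 9.81 m/s² × 520 m = 1.092×10^7 Pa = 109.2 bar
mudstone: 2380 kg/m³ × 9.81 m/s² × 5620 m = 1.312×10^8 Pa = 1312 bar
greenschist: 2780 kg/m³ × 9.81 m/s² × 6130 m = 1.672×10^8 Pa = 1672 bar
eclogite: 3360 kg/m³ × 9.81 m/s² × 1890 m = 6.230×10^7 Pa = 623.0 bar
peridotite: 3340 kg/m³ × 9.81 m/s² × 18660 m = 6.114×10^8 Pa = 6114 bar
Total = 109.2 + 1312 + 1672 + 623.0 + 6114 = 9830.1 bar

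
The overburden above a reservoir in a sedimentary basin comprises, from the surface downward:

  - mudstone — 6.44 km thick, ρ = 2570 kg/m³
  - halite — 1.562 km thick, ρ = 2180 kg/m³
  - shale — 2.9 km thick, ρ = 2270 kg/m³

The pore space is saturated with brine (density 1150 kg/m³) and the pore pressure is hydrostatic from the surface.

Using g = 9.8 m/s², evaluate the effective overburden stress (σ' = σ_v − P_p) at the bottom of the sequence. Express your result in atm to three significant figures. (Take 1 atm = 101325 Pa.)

Overburden (lithostatic) stress σ_v:
mudstone: 2570 kg/m³ × 9.8 m/s² × 6440 m = 1.622×10^8 Pa = 162.2 MPa
halite: 2180 kg/m³ × 9.8 m/s² × 1562 m = 3.337×10^7 Pa = 33.37 MPa
shale: 2270 kg/m³ × 9.8 m/s² × 2900 m = 6.451×10^7 Pa = 64.51 MPa
Total = 162.2 + 33.37 + 64.51 = 260.08 MPa
Pore pressure P_p = 1150 kg/m³ × 9.8 m/s² × 10902 m = 1.229×10^8 Pa = 122.9 MPa
Effective stress σ' = σ_v − P_p = 260.1 − 122.9 = 137.22 MPa = 1354.2 atm

1350 atm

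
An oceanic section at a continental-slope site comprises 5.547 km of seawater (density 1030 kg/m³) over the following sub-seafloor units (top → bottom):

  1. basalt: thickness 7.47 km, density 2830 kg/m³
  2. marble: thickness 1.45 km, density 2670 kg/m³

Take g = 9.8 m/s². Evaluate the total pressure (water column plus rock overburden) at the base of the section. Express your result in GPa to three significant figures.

seawater: 1030 kg/m³ × 9.8 m/s² × 5547 m = 5.599×10^7 Pa = 0.05599 GPa
basalt: 2830 kg/m³ × 9.8 m/s² × 7470 m = 2.072×10^8 Pa = 0.2072 GPa
marble: 2670 kg/m³ × 9.8 m/s² × 1450 m = 3.794×10^7 Pa = 0.03794 GPa
Total = 0.05599 + 0.2072 + 0.03794 = 0.30111 GPa

0.301 GPa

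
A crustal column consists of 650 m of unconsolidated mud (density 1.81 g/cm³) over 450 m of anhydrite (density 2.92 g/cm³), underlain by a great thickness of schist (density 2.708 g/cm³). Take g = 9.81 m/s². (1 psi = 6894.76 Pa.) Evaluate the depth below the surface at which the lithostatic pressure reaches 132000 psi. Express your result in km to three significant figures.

Pressure at base of upper layers: 1810×9.81×650 + 2920×9.81×450 = 2.443×10^7 Pa = 3544 psi
Remaining pressure to be supplied by schist: 9.101×10^8 − 2.443×10^7 = 8.857×10^8 Pa
Additional depth in schist = 8.857×10^8 Pa / (2708 kg/m³ × 9.81 m/s²) = 33339 m
Total depth = 1100 m + 33339 m = 34439 m
= 34.439 km

34.4 km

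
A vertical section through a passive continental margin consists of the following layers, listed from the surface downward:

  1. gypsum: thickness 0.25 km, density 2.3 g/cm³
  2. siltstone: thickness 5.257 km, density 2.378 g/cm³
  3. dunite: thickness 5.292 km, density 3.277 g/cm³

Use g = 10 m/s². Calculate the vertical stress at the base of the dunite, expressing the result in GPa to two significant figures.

gypsum: 2300 kg/m³ × 10 m/s² × 250 m = 5.750×10^6 Pa = 5.750×10^-3 GPa
siltstone: 2378 kg/m³ × 10 m/s² × 5257 m = 1.250×10^8 Pa = 0.1250 GPa
dunite: 3277 kg/m³ × 10 m/s² × 5292 m = 1.734×10^8 Pa = 0.1734 GPa
Total = 5.750×10^-3 + 0.1250 + 0.1734 = 0.30418 GPa

0.30 GPa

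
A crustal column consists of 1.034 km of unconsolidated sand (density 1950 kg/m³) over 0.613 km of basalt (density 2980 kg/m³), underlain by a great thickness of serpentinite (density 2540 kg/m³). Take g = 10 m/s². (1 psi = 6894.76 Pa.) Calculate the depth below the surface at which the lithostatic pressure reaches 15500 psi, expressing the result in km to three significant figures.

Pressure at base of upper layers: 1950×10×1034 + 2980×10×613 = 3.843×10^7 Pa = 5574 psi
Remaining pressure to be supplied by serpentinite: 1.069×10^8 − 3.843×10^7 = 6.844×10^7 Pa
Additional depth in serpentinite = 6.844×10^7 Pa / (2540 kg/m³ × 10 m/s²) = 2694.4 m
Total depth = 1647 m + 2694.4 m = 4341.4 m
= 4.3414 km

4.34 km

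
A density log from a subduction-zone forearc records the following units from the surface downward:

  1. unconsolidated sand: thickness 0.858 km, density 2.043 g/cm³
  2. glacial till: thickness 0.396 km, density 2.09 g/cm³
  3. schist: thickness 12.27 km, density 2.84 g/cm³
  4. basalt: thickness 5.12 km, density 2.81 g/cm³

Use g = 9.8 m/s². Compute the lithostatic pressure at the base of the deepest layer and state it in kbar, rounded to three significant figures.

unconsolidated sand: 2043 kg/m³ × 9.8 m/s² × 858 m = 1.718×10^7 Pa = 0.1718 kbar
glacial till: 2090 kg/m³ × 9.8 m/s² × 396 m = 8.111×10^6 Pa = 0.08111 kbar
schist: 2840 kg/m³ × 9.8 m/s² × 12270 m = 3.415×10^8 Pa = 3.415 kbar
basalt: 2810 kg/m³ × 9.8 m/s² × 5120 m = 1.410×10^8 Pa = 1.410 kbar
Total = 0.1718 + 0.08111 + 3.415 + 1.410 = 5.0778 kbar

5.08 kbar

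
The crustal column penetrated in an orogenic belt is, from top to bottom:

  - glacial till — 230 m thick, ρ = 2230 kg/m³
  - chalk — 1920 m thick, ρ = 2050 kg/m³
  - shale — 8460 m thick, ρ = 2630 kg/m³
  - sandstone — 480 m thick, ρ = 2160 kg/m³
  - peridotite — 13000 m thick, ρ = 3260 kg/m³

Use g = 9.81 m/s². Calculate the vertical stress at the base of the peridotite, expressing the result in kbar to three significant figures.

6.88 kbar

glacial till: 2230 kg/m³ × 9.81 m/s² × 230 m = 5.032×10^6 Pa = 0.05032 kbar
chalk: 2050 kg/m³ × 9.81 m/s² × 1920 m = 3.861×10^7 Pa = 0.3861 kbar
shale: 2630 kg/m³ × 9.81 m/s² × 8460 m = 2.183×10^8 Pa = 2.183 kbar
sandstone: 2160 kg/m³ × 9.81 m/s² × 480 m = 1.017×10^7 Pa = 0.1017 kbar
peridotite: 3260 kg/m³ × 9.81 m/s² × 13000 m = 4.157×10^8 Pa = 4.157 kbar
Total = 0.05032 + 0.3861 + 2.183 + 0.1017 + 4.157 = 6.8783 kbar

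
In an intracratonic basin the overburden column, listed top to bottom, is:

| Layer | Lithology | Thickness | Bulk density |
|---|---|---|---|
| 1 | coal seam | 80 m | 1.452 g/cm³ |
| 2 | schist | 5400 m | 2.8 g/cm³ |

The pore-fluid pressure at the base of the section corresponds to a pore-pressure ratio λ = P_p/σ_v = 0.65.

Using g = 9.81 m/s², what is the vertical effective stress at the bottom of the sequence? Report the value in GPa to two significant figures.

Overburden (lithostatic) stress σ_v:
coal seam: 1452 kg/m³ × 9.81 m/s² × 80 m = 1.140×10^6 Pa = 1.140 MPa
schist: 2800 kg/m³ × 9.81 m/s² × 5400 m = 1.483×10^8 Pa = 148.3 MPa
Total = 1.140 + 148.3 = 149.47 MPa
Pore pressure P_p = λ·σ_v = 0.65 × 149.5 MPa = 97.15 MPa
Effective stress σ' = σ_v − P_p = 149.5 − 97.15 = 52.313 MPa = 0.052313 GPa

0.052 GPa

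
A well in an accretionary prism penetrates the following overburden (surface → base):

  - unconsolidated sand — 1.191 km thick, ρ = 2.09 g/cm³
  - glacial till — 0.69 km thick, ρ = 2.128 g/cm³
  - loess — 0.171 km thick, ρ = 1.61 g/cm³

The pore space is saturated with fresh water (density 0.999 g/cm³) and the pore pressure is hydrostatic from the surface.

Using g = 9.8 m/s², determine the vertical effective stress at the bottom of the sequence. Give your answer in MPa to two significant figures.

Overburden (lithostatic) stress σ_v:
unconsolidated sand: 2090 kg/m³ × 9.8 m/s² × 1191 m = 2.439×10^7 Pa = 24.39 MPa
glacial till: 2128 kg/m³ × 9.8 m/s² × 690 m = 1.439×10^7 Pa = 14.39 MPa
loess: 1610 kg/m³ × 9.8 m/s² × 171 m = 2.698×10^6 Pa = 2.698 MPa
Total = 24.39 + 14.39 + 2.698 = 41.482 MPa
Pore pressure P_p = 999 kg/m³ × 9.8 m/s² × 2052 m = 2.009×10^7 Pa = 20.09 MPa
Effective stress σ' = σ_v − P_p = 41.48 − 20.09 = 21.392 MPa

21 MPa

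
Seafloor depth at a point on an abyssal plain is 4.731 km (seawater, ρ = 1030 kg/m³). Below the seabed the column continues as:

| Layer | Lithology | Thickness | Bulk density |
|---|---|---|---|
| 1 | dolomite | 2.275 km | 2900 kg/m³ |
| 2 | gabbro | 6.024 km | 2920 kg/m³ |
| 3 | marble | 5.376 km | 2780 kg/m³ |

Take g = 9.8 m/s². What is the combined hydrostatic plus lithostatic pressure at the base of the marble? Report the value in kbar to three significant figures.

4.31 kbar

seawater: 1030 kg/m³ × 9.8 m/s² × 4731 m = 4.775×10^7 Pa = 0.4775 kbar
dolomite: 2900 kg/m³ × 9.8 m/s² × 2275 m = 6.466×10^7 Pa = 0.6466 kbar
gabbro: 2920 kg/m³ × 9.8 m/s² × 6024 m = 1.724×10^8 Pa = 1.724 kbar
marble: 2780 kg/m³ × 9.8 m/s² × 5376 m = 1.465×10^8 Pa = 1.465 kbar
Total = 0.4775 + 0.6466 + 1.724 + 1.465 = 4.3126 kbar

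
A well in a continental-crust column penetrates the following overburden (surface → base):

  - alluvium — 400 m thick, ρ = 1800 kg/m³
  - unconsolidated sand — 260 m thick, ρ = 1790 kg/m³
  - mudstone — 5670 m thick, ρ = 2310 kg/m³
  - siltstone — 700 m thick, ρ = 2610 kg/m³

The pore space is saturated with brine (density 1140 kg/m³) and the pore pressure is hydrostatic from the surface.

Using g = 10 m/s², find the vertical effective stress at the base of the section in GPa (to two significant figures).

Overburden (lithostatic) stress σ_v:
alluvium: 1800 kg/m³ × 10 m/s² × 400 m = 7.200×10^6 Pa = 7.200 MPa
unconsolidated sand: 1790 kg/m³ × 10 m/s² × 260 m = 4.654×10^6 Pa = 4.654 MPa
mudstone: 2310 kg/m³ × 10 m/s² × 5670 m = 1.310×10^8 Pa = 131.0 MPa
siltstone: 2610 kg/m³ × 10 m/s² × 700 m = 1.827×10^7 Pa = 18.27 MPa
Total = 7.200 + 4.654 + 131.0 + 18.27 = 161.10 MPa
Pore pressure P_p = 1140 kg/m³ × 10 m/s² × 7030 m = 8.014×10^7 Pa = 80.14 MPa
Effective stress σ' = σ_v − P_p = 161.1 − 80.14 = 80.959 MPa = 0.080959 GPa

0.081 GPa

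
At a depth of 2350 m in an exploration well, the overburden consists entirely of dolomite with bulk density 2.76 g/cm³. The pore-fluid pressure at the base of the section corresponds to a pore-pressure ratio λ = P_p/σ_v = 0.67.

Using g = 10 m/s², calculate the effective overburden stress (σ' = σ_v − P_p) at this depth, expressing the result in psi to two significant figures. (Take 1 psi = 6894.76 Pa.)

3100 psi

Overburden (lithostatic) stress σ_v:
dolomite: 2760 kg/m³ × 10 m/s² × 2350 m = 6.486×10^7 Pa = 64.86 MPa
Pore pressure P_p = λ·σ_v = 0.67 × 64.86 MPa = 43.46 MPa
Effective stress σ' = σ_v − P_p = 64.86 − 43.46 = 21.404 MPa = 3104.4 psi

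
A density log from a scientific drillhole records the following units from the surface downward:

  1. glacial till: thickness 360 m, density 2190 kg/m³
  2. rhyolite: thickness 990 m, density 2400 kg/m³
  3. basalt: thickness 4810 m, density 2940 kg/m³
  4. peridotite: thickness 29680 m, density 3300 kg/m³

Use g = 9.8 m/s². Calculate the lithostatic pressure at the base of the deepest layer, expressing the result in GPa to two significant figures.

1.1 GPa

glacial till: 2190 kg/m³ × 9.8 m/s² × 360 m = 7.726×10^6 Pa = 7.726×10^-3 GPa
rhyolite: 2400 kg/m³ × 9.8 m/s² × 990 m = 2.328×10^7 Pa = 0.02328 GPa
basalt: 2940 kg/m³ × 9.8 m/s² × 4810 m = 1.386×10^8 Pa = 0.1386 GPa
peridotite: 3300 kg/m³ × 9.8 m/s² × 29680 m = 9.599×10^8 Pa = 0.9599 GPa
Total = 7.726×10^-3 + 0.02328 + 0.1386 + 0.9599 = 1.1294 GPa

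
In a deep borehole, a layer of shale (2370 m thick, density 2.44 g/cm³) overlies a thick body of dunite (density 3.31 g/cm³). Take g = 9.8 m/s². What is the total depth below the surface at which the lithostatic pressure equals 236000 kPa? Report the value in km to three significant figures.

7.90 km

Pressure at base of upper layers: 2440×9.8×2370 = 5.667×10^7 Pa = 56671 kPa
Remaining pressure to be supplied by dunite: 2.360×10^8 − 5.667×10^7 = 1.793×10^8 Pa
Additional depth in dunite = 1.793×10^8 Pa / (3310 kg/m³ × 9.8 m/s²) = 5528.3 m
Total depth = 2370 m + 5528.3 m = 7898.3 m
= 7.8983 km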